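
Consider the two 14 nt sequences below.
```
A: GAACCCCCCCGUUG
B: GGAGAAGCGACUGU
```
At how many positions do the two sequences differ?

10

Comparing position by position, 10 positions differ: 2 (A/G), 4 (C/G), 5 (C/A), 6 (C/A), 7 (C/G), 9 (C/G), 10 (C/A), 11 (G/C), 13 (U/G), 14 (G/U).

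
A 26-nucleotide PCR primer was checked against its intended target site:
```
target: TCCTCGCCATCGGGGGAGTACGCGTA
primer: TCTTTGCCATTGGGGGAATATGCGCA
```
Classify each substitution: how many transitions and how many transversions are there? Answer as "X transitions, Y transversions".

Transitions (purine↔purine or pyrimidine↔pyrimidine): 3 C→T, 5 C→T, 11 C→T, 18 G→A, 21 C→T, 25 T→C.
Transversions (purine↔pyrimidine): none.

6 transitions, 0 transversions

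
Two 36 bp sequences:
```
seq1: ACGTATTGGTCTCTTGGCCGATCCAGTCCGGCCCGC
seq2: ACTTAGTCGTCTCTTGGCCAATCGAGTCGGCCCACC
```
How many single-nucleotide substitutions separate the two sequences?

9

Comparing position by position, 9 positions differ: 3 (G/T), 6 (T/G), 8 (G/C), 20 (G/A), 24 (C/G), 29 (C/G), 31 (G/C), 34 (C/A), 35 (G/C).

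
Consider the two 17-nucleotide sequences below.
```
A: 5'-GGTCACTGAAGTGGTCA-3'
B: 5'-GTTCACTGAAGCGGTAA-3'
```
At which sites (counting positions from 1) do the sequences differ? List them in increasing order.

2, 12, 16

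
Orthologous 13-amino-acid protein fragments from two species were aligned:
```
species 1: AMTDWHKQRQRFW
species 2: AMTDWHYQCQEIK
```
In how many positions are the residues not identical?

Mismatches (1-based): position 7: K→Y; position 9: R→C; position 11: R→E; position 12: F→I; position 13: W→K.

5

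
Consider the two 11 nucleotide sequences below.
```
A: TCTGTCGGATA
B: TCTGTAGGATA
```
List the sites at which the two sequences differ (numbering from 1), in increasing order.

6

Differences at site 6 (C→A).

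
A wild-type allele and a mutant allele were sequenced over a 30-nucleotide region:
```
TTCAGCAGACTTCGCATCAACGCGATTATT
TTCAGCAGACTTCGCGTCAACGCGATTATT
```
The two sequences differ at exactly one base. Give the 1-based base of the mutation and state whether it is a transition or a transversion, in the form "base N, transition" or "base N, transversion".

The sequences differ only at base 16: A→G (purine→purine), a transition.

base 16, transition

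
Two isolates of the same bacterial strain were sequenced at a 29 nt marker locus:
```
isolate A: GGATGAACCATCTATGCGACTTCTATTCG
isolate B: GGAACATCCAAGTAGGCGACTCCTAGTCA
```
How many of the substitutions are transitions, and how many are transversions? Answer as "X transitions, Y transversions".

Transitions (purine↔purine or pyrimidine↔pyrimidine): 22 T→C, 29 G→A.
Transversions (purine↔pyrimidine): 4 T→A, 5 G→C, 7 A→T, 11 T→A, 12 C→G, 15 T→G, 26 T→G.

2 transitions, 7 transversions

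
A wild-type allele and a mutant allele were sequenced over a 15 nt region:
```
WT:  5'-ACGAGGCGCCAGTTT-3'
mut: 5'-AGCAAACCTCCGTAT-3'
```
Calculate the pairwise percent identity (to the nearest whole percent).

47%

Mismatches at positions 2, 3, 5, 6, 8, 9, 11, 14 (1-based): 8 of 15.
Identical positions: 7/15 = 46.67% → 47%.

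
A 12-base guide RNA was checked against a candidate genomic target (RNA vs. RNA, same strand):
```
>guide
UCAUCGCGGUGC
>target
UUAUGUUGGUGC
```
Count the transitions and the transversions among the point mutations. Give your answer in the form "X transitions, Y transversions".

Transitions (purine↔purine or pyrimidine↔pyrimidine): 2 C→U, 7 C→U.
Transversions (purine↔pyrimidine): 5 C→G, 6 G→U.

2 transitions, 2 transversions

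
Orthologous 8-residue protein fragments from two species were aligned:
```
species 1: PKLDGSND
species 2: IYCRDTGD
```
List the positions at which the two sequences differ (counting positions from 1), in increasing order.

1, 2, 3, 4, 5, 6, 7

Scanning 1-based: 1: P/I; 2: K/Y; 3: L/C; 4: D/R; 5: G/D; 6: S/T; 7: N/G.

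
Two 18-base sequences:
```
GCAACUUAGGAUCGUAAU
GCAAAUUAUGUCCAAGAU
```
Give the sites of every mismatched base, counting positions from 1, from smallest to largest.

Scanning 1-based: 5: C/A; 9: G/U; 11: A/U; 12: U/C; 14: G/A; 15: U/A; 16: A/G.

5, 9, 11, 12, 14, 15, 16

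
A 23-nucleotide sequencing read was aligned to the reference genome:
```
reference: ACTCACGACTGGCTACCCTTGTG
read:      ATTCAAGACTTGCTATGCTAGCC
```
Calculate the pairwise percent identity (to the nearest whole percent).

Mismatches at positions 2, 6, 11, 16, 17, 20, 22, 23 (1-based): 8 of 23.
Identical positions: 15/23 = 65.22% → 65%.

65%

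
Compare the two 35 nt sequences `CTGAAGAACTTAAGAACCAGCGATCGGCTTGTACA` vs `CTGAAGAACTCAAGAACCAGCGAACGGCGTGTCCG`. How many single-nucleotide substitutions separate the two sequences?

Mismatches (1-based): position 11: T→C; position 24: T→A; position 29: T→G; position 33: A→C; position 35: A→G.

5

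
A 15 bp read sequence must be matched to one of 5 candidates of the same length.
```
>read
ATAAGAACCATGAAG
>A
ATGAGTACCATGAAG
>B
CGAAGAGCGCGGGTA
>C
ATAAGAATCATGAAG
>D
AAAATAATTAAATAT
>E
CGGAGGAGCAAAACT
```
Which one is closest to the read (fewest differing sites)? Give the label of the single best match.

Hamming distances to read — A: 2; B: 9; C: 1; D: 8; E: 9.
Smallest is C with 1 mismatch.

C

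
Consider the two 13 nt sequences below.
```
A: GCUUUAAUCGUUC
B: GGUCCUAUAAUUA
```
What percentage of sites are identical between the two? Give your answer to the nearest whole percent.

46%

7 positions differ (2, 4, 5, 6, 9, 10, 13), so 6 of 13 match: 6/13 = 46.15%.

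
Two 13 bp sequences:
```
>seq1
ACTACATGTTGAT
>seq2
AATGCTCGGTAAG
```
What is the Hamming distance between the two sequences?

7

Comparing position by position, 7 sites differ: 2 (C/A), 4 (A/G), 6 (A/T), 7 (T/C), 9 (T/G), 11 (G/A), 13 (T/G).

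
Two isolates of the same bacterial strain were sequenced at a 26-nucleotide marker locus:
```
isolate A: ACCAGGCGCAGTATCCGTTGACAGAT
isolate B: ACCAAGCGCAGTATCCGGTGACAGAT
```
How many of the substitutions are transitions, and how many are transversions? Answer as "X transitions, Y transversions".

1 transition, 1 transversion

Mismatches (1-based):
site 5: G→A (purine→purine, transition)
site 18: T→G (pyrimidine→purine, transversion)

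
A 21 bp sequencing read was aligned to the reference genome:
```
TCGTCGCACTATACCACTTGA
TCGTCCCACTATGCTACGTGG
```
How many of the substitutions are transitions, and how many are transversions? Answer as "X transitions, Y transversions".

Mismatches (1-based):
base 6: G→C (purine→pyrimidine, transversion)
base 13: A→G (purine→purine, transition)
base 15: C→T (pyrimidine→pyrimidine, transition)
base 18: T→G (pyrimidine→purine, transversion)
base 21: A→G (purine→purine, transition)

3 transitions, 2 transversions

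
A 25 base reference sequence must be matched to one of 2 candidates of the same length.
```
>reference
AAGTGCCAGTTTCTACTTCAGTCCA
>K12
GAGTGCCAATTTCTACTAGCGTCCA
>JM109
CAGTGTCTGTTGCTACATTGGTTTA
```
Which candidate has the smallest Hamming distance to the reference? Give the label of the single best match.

K12

K12 differs at 5 sites; JM109 differs at 9 sites. The closest is K12.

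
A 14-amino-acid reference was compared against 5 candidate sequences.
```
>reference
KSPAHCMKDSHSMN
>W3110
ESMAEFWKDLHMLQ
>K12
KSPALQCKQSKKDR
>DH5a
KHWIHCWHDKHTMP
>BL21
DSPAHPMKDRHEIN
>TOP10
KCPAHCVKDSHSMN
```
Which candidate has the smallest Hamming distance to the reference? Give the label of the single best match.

TOP10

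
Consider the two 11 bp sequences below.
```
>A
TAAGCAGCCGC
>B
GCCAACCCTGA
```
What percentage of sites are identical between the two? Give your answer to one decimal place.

9 positions differ (1, 2, 3, 4, 5, 6, 7, 9, 11), so 2 of 11 match: 2/11 = 18.18%.

18.2%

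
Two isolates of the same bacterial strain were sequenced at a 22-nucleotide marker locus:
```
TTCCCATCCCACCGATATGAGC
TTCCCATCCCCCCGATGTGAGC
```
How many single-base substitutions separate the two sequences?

Mismatches (1-based): base 11: A→C; base 17: A→G.

2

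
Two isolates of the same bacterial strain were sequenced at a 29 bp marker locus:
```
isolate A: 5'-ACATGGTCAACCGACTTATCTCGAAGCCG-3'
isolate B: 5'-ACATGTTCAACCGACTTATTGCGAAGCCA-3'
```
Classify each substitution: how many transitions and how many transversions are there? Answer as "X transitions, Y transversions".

2 transitions, 2 transversions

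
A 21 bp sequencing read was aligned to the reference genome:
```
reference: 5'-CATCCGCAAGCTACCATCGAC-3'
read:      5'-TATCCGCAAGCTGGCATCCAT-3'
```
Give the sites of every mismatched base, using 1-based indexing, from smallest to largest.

Differences at site 1 (C→T), site 13 (A→G), site 14 (C→G), site 19 (G→C), site 21 (C→T).

1, 13, 14, 19, 21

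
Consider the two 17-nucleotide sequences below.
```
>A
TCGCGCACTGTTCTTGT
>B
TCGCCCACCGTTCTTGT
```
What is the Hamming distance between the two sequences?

2

The sequences differ at bases 5, 9 (1-based) — 2 in total.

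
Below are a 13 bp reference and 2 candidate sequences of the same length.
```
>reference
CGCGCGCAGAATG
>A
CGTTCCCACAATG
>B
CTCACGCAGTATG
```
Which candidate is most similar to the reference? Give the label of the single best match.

A differs at 4 bases; B differs at 3 bases. The closest is B.

B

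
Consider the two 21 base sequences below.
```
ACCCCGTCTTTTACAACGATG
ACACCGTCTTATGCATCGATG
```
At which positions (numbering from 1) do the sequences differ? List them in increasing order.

Differences at position 3 (C→A), position 11 (T→A), position 13 (A→G), position 16 (A→T).

3, 11, 13, 16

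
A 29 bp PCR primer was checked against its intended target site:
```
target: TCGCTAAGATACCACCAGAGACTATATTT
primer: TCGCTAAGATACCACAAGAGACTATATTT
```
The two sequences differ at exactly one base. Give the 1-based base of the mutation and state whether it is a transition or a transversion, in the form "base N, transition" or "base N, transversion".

base 16, transversion

The sequences differ only at base 16: C→A (pyrimidine→purine), a transversion.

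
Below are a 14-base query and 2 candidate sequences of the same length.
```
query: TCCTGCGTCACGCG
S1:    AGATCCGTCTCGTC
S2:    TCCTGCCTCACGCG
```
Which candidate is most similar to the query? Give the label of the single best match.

Hamming distances to query — S1: 7; S2: 1.
Smallest is S2 with 1 mismatch.

S2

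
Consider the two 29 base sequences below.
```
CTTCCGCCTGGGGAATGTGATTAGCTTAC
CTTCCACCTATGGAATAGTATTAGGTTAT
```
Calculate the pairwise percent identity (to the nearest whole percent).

72%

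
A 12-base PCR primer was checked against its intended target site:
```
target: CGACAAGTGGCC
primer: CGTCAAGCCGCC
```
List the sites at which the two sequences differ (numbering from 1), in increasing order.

Differences at site 3 (A→T), site 8 (T→C), site 9 (G→C).

3, 8, 9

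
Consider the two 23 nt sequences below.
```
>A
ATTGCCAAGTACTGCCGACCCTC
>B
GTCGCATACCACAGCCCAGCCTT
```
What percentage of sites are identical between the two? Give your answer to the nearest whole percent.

Mismatches at positions 1, 3, 6, 7, 9, 10, 13, 17, 19, 23 (1-based): 10 of 23.
Identical positions: 13/23 = 56.52% → 57%.

57%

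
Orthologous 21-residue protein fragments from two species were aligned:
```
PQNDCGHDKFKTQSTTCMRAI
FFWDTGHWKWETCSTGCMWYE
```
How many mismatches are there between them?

Comparing position by position, 12 positions differ: 1 (P/F), 2 (Q/F), 3 (N/W), 5 (C/T), 8 (D/W), 10 (F/W), 11 (K/E), 13 (Q/C), 16 (T/G), 19 (R/W), 20 (A/Y), 21 (I/E).

12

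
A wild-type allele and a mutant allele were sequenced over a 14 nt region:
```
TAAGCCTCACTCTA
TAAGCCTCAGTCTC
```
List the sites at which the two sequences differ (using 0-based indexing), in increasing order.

Scanning 0-based: 9: C/G; 13: A/C.

9, 13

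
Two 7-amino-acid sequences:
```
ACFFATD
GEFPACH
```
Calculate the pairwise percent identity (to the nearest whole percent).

5 positions differ (1, 2, 4, 6, 7), so 2 of 7 match: 2/7 = 28.57%.

29%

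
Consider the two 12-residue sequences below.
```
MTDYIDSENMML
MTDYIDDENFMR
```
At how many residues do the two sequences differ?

Comparing position by position, 3 residues differ: 7 (S/D), 10 (M/F), 12 (L/R).

3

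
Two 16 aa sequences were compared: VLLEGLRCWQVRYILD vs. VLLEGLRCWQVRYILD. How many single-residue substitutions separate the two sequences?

0

No positions differ; the sequences are identical.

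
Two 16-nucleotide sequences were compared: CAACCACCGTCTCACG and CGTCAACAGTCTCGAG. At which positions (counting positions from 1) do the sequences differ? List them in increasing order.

2, 3, 5, 8, 14, 15

Scanning 1-based: 2: A/G; 3: A/T; 5: C/A; 8: C/A; 14: A/G; 15: C/A.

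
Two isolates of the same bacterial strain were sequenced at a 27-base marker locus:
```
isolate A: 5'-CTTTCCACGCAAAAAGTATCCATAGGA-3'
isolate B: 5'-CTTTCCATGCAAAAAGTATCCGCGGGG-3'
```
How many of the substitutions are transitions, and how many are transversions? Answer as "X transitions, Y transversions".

Transitions (purine↔purine or pyrimidine↔pyrimidine): 8 C→T, 22 A→G, 23 T→C, 24 A→G, 27 A→G.
Transversions (purine↔pyrimidine): none.

5 transitions, 0 transversions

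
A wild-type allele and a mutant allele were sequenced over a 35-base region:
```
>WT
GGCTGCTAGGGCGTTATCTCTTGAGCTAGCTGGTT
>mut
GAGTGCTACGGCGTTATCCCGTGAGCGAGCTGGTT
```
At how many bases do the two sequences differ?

6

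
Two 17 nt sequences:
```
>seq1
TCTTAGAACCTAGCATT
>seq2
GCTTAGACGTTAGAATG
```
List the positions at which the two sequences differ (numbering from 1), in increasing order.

1, 8, 9, 10, 14, 17

Differences at position 1 (T→G), position 8 (A→C), position 9 (C→G), position 10 (C→T), position 14 (C→A), position 17 (T→G).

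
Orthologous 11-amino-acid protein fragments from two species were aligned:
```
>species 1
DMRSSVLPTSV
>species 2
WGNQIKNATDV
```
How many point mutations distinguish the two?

9

Comparing position by position, 9 residues differ: 1 (D/W), 2 (M/G), 3 (R/N), 4 (S/Q), 5 (S/I), 6 (V/K), 7 (L/N), 8 (P/A), 10 (S/D).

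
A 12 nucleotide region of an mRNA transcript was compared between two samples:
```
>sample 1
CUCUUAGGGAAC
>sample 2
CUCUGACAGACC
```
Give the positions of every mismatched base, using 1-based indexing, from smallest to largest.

Scanning 1-based: 5: U/G; 7: G/C; 8: G/A; 11: A/C.

5, 7, 8, 11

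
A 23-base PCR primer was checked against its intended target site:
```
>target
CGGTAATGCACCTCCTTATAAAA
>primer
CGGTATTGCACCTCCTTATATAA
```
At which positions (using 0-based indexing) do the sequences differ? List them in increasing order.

Differences at position 5 (A→T), position 20 (A→T).

5, 20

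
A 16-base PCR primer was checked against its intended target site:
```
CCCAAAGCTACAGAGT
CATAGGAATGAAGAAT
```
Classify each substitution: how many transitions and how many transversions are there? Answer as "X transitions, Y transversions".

6 transitions, 3 transversions

Transitions (purine↔purine or pyrimidine↔pyrimidine): 3 C→T, 5 A→G, 6 A→G, 7 G→A, 10 A→G, 15 G→A.
Transversions (purine↔pyrimidine): 2 C→A, 8 C→A, 11 C→A.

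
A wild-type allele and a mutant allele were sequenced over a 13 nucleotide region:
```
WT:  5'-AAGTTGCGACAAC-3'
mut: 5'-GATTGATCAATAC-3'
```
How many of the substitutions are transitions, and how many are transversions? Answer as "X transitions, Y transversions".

Mismatches (1-based):
site 1: A→G (purine→purine, transition)
site 3: G→T (purine→pyrimidine, transversion)
site 5: T→G (pyrimidine→purine, transversion)
site 6: G→A (purine→purine, transition)
site 7: C→T (pyrimidine→pyrimidine, transition)
site 8: G→C (purine→pyrimidine, transversion)
site 10: C→A (pyrimidine→purine, transversion)
site 11: A→T (purine→pyrimidine, transversion)

3 transitions, 5 transversions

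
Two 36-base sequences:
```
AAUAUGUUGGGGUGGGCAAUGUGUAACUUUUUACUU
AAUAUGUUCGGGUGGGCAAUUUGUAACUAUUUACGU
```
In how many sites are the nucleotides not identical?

Mismatches (1-based): site 9: G→C; site 21: G→U; site 29: U→A; site 35: U→G.

4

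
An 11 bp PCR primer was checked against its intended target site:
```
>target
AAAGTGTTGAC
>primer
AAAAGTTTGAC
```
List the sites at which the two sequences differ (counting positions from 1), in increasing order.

4, 5, 6

Scanning 1-based: 4: G/A; 5: T/G; 6: G/T.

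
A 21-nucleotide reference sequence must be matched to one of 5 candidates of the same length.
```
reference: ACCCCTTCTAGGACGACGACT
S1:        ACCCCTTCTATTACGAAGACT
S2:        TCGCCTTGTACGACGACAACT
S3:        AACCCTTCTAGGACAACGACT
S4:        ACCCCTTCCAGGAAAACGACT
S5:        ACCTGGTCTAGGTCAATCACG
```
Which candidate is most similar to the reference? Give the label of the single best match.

Hamming distances to reference — S1: 3; S2: 5; S3: 2; S4: 3; S5: 8.
Smallest is S3 with 2 mismatches.

S3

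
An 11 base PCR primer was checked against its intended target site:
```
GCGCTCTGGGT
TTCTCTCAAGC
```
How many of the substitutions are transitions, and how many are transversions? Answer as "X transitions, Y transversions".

8 transitions, 2 transversions

Mismatches (1-based):
base 1: G→T (purine→pyrimidine, transversion)
base 2: C→T (pyrimidine→pyrimidine, transition)
base 3: G→C (purine→pyrimidine, transversion)
base 4: C→T (pyrimidine→pyrimidine, transition)
base 5: T→C (pyrimidine→pyrimidine, transition)
base 6: C→T (pyrimidine→pyrimidine, transition)
base 7: T→C (pyrimidine→pyrimidine, transition)
base 8: G→A (purine→purine, transition)
base 9: G→A (purine→purine, transition)
base 11: T→C (pyrimidine→pyrimidine, transition)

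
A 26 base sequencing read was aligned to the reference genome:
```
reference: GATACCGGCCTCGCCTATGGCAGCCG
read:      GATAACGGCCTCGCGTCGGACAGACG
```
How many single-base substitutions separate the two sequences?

6

The sequences differ at positions 5, 15, 17, 18, 20, 24 (1-based) — 6 in total.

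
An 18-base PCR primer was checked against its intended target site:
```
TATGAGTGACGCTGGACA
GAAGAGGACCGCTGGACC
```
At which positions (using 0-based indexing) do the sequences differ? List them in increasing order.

0, 2, 6, 7, 8, 17

Differences at position 0 (T→G), position 2 (T→A), position 6 (T→G), position 7 (G→A), position 8 (A→C), position 17 (A→C).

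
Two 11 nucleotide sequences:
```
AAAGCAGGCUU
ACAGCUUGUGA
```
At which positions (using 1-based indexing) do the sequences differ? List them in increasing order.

Differences at position 2 (A→C), position 6 (A→U), position 7 (G→U), position 9 (C→U), position 10 (U→G), position 11 (U→A).

2, 6, 7, 9, 10, 11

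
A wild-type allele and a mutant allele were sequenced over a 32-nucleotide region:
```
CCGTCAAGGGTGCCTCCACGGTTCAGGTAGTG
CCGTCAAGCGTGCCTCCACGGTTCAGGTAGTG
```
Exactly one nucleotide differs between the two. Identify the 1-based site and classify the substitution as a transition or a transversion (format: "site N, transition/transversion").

The sequences differ only at site 9: G→C (purine→pyrimidine), a transversion.

site 9, transversion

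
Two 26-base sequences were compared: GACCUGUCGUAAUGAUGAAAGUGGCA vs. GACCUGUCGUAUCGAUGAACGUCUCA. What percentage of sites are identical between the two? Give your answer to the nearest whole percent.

5 positions differ (12, 13, 20, 23, 24), so 21 of 26 match: 21/26 = 80.77%.

81%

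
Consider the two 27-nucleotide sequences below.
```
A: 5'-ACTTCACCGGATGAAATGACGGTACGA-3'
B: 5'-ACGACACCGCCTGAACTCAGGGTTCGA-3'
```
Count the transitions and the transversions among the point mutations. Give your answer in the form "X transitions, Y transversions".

0 transitions, 8 transversions

Transitions (purine↔purine or pyrimidine↔pyrimidine): none.
Transversions (purine↔pyrimidine): 3 T→G, 4 T→A, 10 G→C, 11 A→C, 16 A→C, 18 G→C, 20 C→G, 24 A→T.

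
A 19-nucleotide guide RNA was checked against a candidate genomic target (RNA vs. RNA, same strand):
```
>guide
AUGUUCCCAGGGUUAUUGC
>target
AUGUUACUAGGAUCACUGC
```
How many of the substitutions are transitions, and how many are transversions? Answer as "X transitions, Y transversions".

4 transitions, 1 transversion

Mismatches (1-based):
position 6: C→A (pyrimidine→purine, transversion)
position 8: C→U (pyrimidine→pyrimidine, transition)
position 12: G→A (purine→purine, transition)
position 14: U→C (pyrimidine→pyrimidine, transition)
position 16: U→C (pyrimidine→pyrimidine, transition)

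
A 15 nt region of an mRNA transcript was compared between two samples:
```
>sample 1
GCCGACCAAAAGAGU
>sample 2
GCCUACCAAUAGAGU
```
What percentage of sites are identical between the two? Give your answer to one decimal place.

86.7%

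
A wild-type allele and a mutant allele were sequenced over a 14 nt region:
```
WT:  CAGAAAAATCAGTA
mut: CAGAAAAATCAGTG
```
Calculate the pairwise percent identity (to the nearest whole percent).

93%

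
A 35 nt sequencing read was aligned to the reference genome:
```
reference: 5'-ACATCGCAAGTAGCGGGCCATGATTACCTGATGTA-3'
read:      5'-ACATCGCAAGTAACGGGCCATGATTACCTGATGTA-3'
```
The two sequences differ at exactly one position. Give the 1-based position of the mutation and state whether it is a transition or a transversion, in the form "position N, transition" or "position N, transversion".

The sequences differ only at position 13: G→A (purine→purine), a transition.

position 13, transition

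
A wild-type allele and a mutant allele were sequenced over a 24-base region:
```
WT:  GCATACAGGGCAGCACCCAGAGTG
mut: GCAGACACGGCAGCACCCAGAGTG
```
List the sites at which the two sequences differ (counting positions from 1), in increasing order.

Differences at site 4 (T→G), site 8 (G→C).

4, 8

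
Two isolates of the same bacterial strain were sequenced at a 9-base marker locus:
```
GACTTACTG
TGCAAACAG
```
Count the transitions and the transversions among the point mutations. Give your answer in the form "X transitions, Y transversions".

Mismatches (1-based):
base 1: G→T (purine→pyrimidine, transversion)
base 2: A→G (purine→purine, transition)
base 4: T→A (pyrimidine→purine, transversion)
base 5: T→A (pyrimidine→purine, transversion)
base 8: T→A (pyrimidine→purine, transversion)

1 transition, 4 transversions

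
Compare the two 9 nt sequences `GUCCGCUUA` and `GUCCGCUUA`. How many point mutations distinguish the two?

No positions differ; the sequences are identical.

0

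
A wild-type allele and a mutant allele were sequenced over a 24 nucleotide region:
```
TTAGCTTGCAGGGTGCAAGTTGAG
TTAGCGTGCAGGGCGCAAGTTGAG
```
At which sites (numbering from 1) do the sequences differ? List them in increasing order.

6, 14

Scanning 1-based: 6: T/G; 14: T/C.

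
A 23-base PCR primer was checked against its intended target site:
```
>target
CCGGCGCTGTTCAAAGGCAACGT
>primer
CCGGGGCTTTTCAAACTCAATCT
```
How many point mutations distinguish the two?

6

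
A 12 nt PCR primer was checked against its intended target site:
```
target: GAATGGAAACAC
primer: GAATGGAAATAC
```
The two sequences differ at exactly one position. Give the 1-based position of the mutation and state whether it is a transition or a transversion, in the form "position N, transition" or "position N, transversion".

The sequences differ only at position 10: C→T (pyrimidine→pyrimidine), a transition.

position 10, transition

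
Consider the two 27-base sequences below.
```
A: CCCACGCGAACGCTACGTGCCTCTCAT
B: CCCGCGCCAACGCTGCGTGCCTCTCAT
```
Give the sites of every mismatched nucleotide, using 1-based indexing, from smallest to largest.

4, 8, 15

Differences at site 4 (A→G), site 8 (G→C), site 15 (A→G).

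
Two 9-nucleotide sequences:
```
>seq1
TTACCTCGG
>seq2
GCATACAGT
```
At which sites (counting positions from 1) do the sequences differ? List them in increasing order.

1, 2, 4, 5, 6, 7, 9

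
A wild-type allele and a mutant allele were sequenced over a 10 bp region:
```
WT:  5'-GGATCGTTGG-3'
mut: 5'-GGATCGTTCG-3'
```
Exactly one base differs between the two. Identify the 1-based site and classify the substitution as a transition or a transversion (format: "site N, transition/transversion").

site 9, transversion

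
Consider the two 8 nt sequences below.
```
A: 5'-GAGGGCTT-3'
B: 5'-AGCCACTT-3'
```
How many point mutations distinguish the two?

5

The sequences differ at bases 1, 2, 3, 4, 5 (1-based) — 5 in total.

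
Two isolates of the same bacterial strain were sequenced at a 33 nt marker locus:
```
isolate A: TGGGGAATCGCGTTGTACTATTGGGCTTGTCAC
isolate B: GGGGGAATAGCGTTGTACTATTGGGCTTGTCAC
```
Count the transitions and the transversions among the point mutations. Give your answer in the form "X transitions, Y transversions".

0 transitions, 2 transversions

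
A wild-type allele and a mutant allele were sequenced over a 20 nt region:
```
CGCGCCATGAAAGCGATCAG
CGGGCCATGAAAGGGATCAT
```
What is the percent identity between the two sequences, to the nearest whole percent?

85%

Mismatches at positions 3, 14, 20 (1-based): 3 of 20.
Identical positions: 17/20 = 85% → 85%.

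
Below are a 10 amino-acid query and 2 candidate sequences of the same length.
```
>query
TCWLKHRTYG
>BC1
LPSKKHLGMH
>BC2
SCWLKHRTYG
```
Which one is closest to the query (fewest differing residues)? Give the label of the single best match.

BC2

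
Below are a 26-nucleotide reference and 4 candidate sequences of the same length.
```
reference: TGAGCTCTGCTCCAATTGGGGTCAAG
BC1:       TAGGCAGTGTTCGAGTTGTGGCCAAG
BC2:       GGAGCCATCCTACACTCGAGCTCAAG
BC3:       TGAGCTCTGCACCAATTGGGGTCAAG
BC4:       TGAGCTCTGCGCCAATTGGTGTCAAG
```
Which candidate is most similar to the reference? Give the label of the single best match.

BC3

BC1 differs at 9 positions; BC2 differs at 9 positions; BC3 differs at 1 position; BC4 differs at 2 positions. The closest is BC3.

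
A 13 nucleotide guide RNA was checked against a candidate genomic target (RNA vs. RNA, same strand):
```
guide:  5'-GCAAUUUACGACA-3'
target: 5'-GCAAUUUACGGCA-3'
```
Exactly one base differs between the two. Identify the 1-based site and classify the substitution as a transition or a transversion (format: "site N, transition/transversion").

Site 11 changes A→G. A is a purine and G is a purine, so this is a transition.

site 11, transition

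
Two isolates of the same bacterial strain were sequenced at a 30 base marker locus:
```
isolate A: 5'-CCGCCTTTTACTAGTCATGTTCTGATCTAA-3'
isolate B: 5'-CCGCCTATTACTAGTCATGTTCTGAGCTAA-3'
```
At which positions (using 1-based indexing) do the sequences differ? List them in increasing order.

7, 26

Differences at position 7 (T→A), position 26 (T→G).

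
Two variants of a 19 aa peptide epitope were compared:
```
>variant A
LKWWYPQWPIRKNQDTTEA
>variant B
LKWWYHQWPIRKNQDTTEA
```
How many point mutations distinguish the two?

1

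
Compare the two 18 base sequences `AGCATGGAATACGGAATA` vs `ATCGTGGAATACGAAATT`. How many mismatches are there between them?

Comparing position by position, 4 sites differ: 2 (G/T), 4 (A/G), 14 (G/A), 18 (A/T).

4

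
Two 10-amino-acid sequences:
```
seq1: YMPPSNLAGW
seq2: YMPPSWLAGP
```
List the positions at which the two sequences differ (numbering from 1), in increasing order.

6, 10

Scanning 1-based: 6: N/W; 10: W/P.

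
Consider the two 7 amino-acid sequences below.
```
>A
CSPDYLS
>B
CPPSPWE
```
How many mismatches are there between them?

5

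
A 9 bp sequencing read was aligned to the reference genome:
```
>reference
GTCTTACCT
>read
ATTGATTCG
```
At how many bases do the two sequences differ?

7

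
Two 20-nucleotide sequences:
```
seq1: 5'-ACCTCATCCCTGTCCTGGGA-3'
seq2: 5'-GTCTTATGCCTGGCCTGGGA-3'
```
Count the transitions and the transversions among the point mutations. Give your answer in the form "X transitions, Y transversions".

3 transitions, 2 transversions

Mismatches (1-based):
site 1: A→G (purine→purine, transition)
site 2: C→T (pyrimidine→pyrimidine, transition)
site 5: C→T (pyrimidine→pyrimidine, transition)
site 8: C→G (pyrimidine→purine, transversion)
site 13: T→G (pyrimidine→purine, transversion)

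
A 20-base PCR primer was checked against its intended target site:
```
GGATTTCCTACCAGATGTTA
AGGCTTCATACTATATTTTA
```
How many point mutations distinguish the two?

Comparing position by position, 7 bases differ: 1 (G/A), 3 (A/G), 4 (T/C), 8 (C/A), 12 (C/T), 14 (G/T), 17 (G/T).

7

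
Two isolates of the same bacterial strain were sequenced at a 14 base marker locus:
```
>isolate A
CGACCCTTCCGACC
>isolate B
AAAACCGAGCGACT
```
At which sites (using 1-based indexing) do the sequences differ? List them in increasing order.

Differences at site 1 (C→A), site 2 (G→A), site 4 (C→A), site 7 (T→G), site 8 (T→A), site 9 (C→G), site 14 (C→T).

1, 2, 4, 7, 8, 9, 14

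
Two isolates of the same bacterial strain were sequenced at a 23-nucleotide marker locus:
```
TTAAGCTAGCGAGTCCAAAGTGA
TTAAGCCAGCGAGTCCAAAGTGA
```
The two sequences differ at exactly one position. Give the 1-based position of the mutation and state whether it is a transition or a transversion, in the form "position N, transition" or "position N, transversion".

The sequences differ only at position 7: T→C (pyrimidine→pyrimidine), a transition.

position 7, transition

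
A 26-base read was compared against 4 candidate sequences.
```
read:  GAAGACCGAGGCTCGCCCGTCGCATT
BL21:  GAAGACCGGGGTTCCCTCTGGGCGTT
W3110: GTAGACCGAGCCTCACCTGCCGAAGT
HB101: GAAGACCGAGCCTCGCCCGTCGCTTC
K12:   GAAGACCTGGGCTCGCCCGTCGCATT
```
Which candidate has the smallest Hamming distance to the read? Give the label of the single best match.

K12

Hamming distances to read — BL21: 8; W3110: 7; HB101: 3; K12: 2.
Smallest is K12 with 2 mismatches.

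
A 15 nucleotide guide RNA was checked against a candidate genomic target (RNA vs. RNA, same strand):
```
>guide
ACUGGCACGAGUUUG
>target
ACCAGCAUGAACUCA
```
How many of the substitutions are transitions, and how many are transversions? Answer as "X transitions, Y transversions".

Mismatches (1-based):
position 3: U→C (pyrimidine→pyrimidine, transition)
position 4: G→A (purine→purine, transition)
position 8: C→U (pyrimidine→pyrimidine, transition)
position 11: G→A (purine→purine, transition)
position 12: U→C (pyrimidine→pyrimidine, transition)
position 14: U→C (pyrimidine→pyrimidine, transition)
position 15: G→A (purine→purine, transition)

7 transitions, 0 transversions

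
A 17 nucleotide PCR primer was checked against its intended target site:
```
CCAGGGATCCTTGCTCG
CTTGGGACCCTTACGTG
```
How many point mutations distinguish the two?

6

The sequences differ at positions 2, 3, 8, 13, 15, 16 (1-based) — 6 in total.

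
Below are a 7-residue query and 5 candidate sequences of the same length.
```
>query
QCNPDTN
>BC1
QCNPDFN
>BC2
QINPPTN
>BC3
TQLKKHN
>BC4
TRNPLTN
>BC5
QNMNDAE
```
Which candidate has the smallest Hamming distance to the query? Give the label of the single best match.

BC1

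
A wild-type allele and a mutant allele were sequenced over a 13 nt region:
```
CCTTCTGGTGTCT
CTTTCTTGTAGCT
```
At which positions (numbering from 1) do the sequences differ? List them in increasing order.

2, 7, 10, 11

Differences at position 2 (C→T), position 7 (G→T), position 10 (G→A), position 11 (T→G).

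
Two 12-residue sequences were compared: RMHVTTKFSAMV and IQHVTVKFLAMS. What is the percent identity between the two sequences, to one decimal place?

58.3%

Mismatches at positions 1, 2, 6, 9, 12 (1-based): 5 of 12.
Identical positions: 7/12 = 58.33% → 58.3%.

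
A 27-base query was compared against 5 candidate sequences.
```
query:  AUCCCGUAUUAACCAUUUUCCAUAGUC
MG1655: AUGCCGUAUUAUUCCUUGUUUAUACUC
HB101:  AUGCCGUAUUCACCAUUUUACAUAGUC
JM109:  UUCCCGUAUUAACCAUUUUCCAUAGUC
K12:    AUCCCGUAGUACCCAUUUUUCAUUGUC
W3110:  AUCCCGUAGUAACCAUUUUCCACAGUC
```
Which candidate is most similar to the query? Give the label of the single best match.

JM109

Hamming distances to query — MG1655: 8; HB101: 3; JM109: 1; K12: 4; W3110: 2.
Smallest is JM109 with 1 mismatch.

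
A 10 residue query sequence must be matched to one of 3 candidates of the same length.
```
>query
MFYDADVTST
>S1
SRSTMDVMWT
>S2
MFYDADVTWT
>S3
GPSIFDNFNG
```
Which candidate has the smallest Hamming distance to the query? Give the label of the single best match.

S2

Hamming distances to query — S1: 7; S2: 1; S3: 9.
Smallest is S2 with 1 mismatch.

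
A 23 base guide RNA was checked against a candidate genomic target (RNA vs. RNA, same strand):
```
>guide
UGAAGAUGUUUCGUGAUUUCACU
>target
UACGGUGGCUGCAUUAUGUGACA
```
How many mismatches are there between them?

12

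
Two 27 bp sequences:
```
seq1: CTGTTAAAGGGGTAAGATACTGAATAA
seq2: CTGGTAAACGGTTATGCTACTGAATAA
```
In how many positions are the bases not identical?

5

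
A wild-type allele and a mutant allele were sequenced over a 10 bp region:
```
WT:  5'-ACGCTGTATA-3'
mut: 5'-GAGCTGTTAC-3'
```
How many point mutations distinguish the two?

5

Mismatches (1-based): base 1: A→G; base 2: C→A; base 8: A→T; base 9: T→A; base 10: A→C.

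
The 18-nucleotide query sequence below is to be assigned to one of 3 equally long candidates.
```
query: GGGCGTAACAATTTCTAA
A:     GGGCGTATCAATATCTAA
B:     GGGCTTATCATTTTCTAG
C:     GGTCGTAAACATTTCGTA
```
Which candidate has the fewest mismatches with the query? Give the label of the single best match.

A differs at 2 positions; B differs at 4 positions; C differs at 5 positions. The closest is A.

A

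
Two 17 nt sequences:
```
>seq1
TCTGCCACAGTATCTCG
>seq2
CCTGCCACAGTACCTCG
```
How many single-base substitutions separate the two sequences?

2

Comparing position by position, 2 bases differ: 1 (T/C), 13 (T/C).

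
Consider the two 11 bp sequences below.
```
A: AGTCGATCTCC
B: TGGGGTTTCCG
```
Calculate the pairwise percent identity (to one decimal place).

36.4%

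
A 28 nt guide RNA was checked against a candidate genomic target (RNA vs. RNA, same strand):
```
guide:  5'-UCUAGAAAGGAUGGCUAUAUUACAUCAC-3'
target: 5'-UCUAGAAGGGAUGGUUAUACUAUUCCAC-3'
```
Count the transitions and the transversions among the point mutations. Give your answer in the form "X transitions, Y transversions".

5 transitions, 1 transversion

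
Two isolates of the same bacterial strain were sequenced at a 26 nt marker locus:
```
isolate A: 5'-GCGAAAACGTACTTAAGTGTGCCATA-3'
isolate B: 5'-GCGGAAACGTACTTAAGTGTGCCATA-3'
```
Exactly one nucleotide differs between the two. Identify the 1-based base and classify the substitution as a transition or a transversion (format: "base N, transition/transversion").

base 4, transition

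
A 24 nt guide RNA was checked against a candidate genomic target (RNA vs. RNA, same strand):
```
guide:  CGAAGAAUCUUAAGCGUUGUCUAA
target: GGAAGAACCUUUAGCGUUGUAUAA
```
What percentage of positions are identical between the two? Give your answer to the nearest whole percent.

83%

4 positions differ (1, 8, 12, 21), so 20 of 24 match: 20/24 = 83.33%.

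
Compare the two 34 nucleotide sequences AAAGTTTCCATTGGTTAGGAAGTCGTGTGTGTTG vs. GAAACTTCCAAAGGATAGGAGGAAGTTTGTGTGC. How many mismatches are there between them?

Comparing position by position, 12 positions differ: 1 (A/G), 4 (G/A), 5 (T/C), 11 (T/A), 12 (T/A), 15 (T/A), 21 (A/G), 23 (T/A), 24 (C/A), 27 (G/T), 33 (T/G), 34 (G/C).

12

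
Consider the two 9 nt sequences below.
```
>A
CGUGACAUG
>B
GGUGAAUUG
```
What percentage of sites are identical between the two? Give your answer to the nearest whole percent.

67%

Mismatches at positions 1, 6, 7 (1-based): 3 of 9.
Identical positions: 6/9 = 66.67% → 67%.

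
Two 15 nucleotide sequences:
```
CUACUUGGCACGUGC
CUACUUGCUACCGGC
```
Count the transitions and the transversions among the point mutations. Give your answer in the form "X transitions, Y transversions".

Transitions (purine↔purine or pyrimidine↔pyrimidine): 9 C→U.
Transversions (purine↔pyrimidine): 8 G→C, 12 G→C, 13 U→G.

1 transition, 3 transversions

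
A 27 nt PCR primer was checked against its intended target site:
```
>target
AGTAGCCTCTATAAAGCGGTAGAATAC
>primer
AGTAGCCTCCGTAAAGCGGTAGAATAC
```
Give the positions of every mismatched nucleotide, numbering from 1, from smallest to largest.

Scanning 1-based: 10: T/C; 11: A/G.

10, 11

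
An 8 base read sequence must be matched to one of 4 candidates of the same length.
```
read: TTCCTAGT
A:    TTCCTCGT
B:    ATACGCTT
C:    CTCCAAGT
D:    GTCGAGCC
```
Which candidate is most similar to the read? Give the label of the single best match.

Hamming distances to read — A: 1; B: 5; C: 2; D: 6.
Smallest is A with 1 mismatch.

A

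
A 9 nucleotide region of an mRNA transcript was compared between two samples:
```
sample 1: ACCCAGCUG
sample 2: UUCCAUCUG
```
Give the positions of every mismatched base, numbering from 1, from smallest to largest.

Scanning 1-based: 1: A/U; 2: C/U; 6: G/U.

1, 2, 6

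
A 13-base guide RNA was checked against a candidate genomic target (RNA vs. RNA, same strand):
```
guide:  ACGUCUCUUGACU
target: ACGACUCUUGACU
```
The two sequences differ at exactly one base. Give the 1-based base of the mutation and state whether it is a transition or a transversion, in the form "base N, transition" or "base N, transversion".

Base 4 changes U→A. U is a pyrimidine and A is a purine, so this is a transversion.

base 4, transversion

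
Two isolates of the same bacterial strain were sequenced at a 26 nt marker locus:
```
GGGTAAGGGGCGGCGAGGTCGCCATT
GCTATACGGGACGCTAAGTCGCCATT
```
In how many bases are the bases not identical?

The sequences differ at bases 2, 3, 4, 5, 7, 11, 12, 15, 17 (1-based) — 9 in total.

9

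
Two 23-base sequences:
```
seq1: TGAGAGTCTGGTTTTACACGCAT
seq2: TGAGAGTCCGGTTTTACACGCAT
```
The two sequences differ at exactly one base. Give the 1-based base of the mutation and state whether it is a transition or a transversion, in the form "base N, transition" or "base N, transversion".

Base 9 changes T→C. T is a pyrimidine and C is a pyrimidine, so this is a transition.

base 9, transition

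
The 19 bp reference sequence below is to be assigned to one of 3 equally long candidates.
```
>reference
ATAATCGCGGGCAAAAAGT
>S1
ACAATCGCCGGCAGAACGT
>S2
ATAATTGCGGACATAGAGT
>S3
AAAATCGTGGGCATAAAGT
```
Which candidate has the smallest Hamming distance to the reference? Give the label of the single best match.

S3

S1 differs at 4 sites; S2 differs at 4 sites; S3 differs at 3 sites. The closest is S3.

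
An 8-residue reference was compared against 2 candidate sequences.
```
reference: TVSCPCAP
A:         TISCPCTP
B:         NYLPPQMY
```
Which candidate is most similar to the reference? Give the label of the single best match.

Hamming distances to reference — A: 2; B: 7.
Smallest is A with 2 mismatches.

A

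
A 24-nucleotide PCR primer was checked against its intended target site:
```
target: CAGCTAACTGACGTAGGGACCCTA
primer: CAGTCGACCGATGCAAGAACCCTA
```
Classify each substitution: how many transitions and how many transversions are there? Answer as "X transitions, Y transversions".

Mismatches (1-based):
base 4: C→T (pyrimidine→pyrimidine, transition)
base 5: T→C (pyrimidine→pyrimidine, transition)
base 6: A→G (purine→purine, transition)
base 9: T→C (pyrimidine→pyrimidine, transition)
base 12: C→T (pyrimidine→pyrimidine, transition)
base 14: T→C (pyrimidine→pyrimidine, transition)
base 16: G→A (purine→purine, transition)
base 18: G→A (purine→purine, transition)

8 transitions, 0 transversions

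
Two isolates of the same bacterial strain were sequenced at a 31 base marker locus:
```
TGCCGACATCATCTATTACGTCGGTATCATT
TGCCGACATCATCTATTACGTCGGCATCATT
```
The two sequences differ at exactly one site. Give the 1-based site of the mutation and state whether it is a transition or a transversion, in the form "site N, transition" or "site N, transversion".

site 25, transition

The sequences differ only at site 25: T→C (pyrimidine→pyrimidine), a transition.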